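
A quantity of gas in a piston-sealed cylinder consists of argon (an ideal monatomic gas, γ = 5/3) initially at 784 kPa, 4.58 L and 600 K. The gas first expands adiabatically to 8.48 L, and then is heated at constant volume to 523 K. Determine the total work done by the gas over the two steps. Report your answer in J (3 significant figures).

Step 1 (adiabatic): W = (P₁V₁ − P₂V₂)/(γ−1) = (3591 − 2381)/0.667 = 1814 J.
Step 2 (isochoric): W = 0 (constant volume).
W_total = 1814 + 0 = 1814 J.

W_total ≈ 1810 J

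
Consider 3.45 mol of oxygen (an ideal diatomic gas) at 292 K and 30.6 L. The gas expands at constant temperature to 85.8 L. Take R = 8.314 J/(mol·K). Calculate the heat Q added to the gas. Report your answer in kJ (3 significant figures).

Q ≈ 8.64 kJ

Isothermal ⇒ ΔU = 0, so Q = W = nRT ln(V₂/V₁).
Q = (3.45)(8.314)(292) ln(85.8/30.6) = 8376 × 1.031 = 8635 J.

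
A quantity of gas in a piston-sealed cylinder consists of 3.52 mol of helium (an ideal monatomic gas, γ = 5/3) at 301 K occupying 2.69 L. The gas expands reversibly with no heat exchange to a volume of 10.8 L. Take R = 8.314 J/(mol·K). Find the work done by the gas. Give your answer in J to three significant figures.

W ≈ 7980 J

Adiabatic: TV^(γ−1) = const with γ = 5/3.
T₂ = T₁ (V₁/V₂)^(γ−1) = 301 × (2.69/10.8)^0.667 = 301 × 0.3959 = 119.2 K.
W_by = nCᵥ(T₁ − T₂) = (3.52)(12.47)(301 − 119.2) = 7983 J.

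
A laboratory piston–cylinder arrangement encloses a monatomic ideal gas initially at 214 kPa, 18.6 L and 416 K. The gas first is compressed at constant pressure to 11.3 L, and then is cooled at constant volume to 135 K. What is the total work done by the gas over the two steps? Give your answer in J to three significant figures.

Step 1 (isobaric): W = PΔV = (214 kPa)(11.3 − 18.6 L) = -1562 J.
Step 2 (isochoric): W = 0 (constant volume).
W_total = -1562 + 0 = -1562 J.

W_total ≈ -1560 J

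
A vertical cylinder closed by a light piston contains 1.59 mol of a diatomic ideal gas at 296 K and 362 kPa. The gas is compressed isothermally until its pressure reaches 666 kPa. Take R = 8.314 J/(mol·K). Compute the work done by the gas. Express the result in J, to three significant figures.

Isothermal process: W = nRT ln(V₂/V₁) = nRT ln(P₁/P₂).
W = (1.59)(8.314)(296) × ln(362/666)
  = 3913 × ln(0.5435) = 3913 × -0.6096
W_by_gas = -2385 J.

W ≈ -2390 J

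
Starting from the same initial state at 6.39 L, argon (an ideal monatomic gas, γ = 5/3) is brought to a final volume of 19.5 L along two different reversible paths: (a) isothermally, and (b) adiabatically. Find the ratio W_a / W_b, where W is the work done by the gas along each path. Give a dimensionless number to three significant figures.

Path (a) isothermal: W = P₁V₁ ln(V₂/V₁) → W_a/(P₁V₁) = 1.116.
Path (b) adiabatic: W = P₁V₁(1 − (V₁/V₂)^(γ−1))/(γ−1) → W_b/(P₁V₁) = 0.787.
W_a / W_b = 1.116 / 0.787 = 1.418.

W_a / W_b ≈ 1.42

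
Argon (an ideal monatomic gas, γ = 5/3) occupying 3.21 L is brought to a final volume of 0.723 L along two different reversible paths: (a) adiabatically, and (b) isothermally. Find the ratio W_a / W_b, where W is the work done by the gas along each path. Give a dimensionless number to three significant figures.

Path (a) adiabatic: W = P₁V₁(1 − (V₁/V₂)^(γ−1))/(γ−1) → W_a/(P₁V₁) = -2.552.
Path (b) isothermal: W = P₁V₁ ln(V₂/V₁) → W_b/(P₁V₁) = -1.491.
W_a / W_b = -2.552 / -1.491 = 1.712.

W_a / W_b ≈ 1.71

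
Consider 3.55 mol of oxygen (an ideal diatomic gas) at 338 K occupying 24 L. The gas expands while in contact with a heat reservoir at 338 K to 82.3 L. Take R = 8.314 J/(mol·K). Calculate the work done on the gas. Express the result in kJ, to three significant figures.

W ≈ -12.3 kJ

Isothermal: W = nRT ln(V₂/V₁).
W = (3.55)(8.314)(338) × ln(82.3/24)
  = 9976 × 1.232
W_by_gas = 12294 J; work on gas = −W_by = -12294 J.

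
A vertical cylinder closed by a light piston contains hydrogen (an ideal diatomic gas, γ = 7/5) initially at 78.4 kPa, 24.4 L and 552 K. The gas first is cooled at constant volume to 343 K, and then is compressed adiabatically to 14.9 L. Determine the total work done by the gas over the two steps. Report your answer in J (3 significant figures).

Step 1 (isochoric): W = 0 (constant volume).
After step 1: P = 48.72 kPa (V unchanged).
Step 2 (adiabatic): W = (P₁V₁ − P₂V₂)/(γ−1) = (1189 − 1448)/0.4 = -648.1 J.
W_total = 0 − 648.1 = -648.1 J.

W_total ≈ -648 J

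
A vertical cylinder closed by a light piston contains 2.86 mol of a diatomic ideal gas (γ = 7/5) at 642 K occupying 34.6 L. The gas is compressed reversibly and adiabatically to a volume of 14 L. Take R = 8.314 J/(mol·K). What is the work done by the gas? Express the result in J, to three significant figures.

W ≈ -16600 J

Adiabatic: TV^(γ−1) = const with γ = 7/5.
T₂ = T₁ (V₁/V₂)^(γ−1) = 642 × (34.6/14)^0.4 = 642 × 1.436 = 922 K.
W_by = nCᵥ(T₁ − T₂) = (2.86)(20.79)(642 − 922) = -16643 J.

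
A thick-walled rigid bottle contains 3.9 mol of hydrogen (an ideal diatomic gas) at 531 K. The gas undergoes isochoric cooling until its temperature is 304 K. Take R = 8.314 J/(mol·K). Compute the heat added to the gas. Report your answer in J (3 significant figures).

Constant volume ⇒ W = 0, so Q = ΔU = nCᵥΔT with Cᵥ = 5R/2 = 20.79 J/(mol·K).
ΔU = (3.9)(20.79)(304 − 531) = -18401 J.

Q ≈ -18400 J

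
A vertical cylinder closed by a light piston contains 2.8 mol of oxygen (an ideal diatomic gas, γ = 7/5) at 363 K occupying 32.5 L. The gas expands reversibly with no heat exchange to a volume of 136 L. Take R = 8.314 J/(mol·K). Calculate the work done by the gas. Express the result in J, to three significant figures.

Adiabatic: TV^(γ−1) = const with γ = 7/5.
T₂ = T₁ (V₁/V₂)^(γ−1) = 363 × (32.5/136)^0.4 = 363 × 0.5641 = 204.8 K.
W_by = nCᵥ(T₁ − T₂) = (2.8)(20.79)(363 − 204.8) = 9209 J.

W ≈ 9210 J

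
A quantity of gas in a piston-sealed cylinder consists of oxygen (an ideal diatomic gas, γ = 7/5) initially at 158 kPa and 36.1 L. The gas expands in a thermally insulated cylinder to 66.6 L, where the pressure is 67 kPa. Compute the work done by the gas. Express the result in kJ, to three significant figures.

W ≈ 3.10 kJ

Adiabatic: W = (P₁V₁ − P₂V₂)/(γ − 1) with γ = 7/5.
P₁V₁ = 5704 J, P₂V₂ = 4462 J.
W = (5704 − 4462) / 0.4 = 3104 J.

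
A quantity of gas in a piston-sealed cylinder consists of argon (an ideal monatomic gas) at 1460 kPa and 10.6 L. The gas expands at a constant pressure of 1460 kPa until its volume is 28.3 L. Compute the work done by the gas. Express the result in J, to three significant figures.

W ≈ 25800 J

Isobaric: W = P ΔV.
W = (1460 kPa)(28.3 − 10.6 L) = (1460)(17.7) = 25842 J.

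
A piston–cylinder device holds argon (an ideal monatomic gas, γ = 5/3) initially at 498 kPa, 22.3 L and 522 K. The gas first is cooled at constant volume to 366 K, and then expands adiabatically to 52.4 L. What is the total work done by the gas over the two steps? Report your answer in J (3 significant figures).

W_total ≈ 5070 J

Step 1 (isochoric): W = 0 (constant volume).
After step 1: P = 349.2 kPa (V unchanged).
Step 2 (adiabatic): W = (P₁V₁ − P₂V₂)/(γ−1) = (7787 − 4405)/0.667 = 5072 J.
W_total = 0 + 5072 = 5072 J.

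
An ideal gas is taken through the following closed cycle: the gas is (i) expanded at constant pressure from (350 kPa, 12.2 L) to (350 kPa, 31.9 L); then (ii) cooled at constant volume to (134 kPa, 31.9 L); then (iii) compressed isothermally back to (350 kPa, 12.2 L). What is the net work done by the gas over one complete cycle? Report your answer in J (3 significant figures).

Leg (i): W = PΔV = (350)(31.9 − 12.2) = 6895 J.
Leg (ii): W = 0.
Leg (iii): W = PᵢVᵢ ln(V_f/Vᵢ) = (4275) ln(12.2/31.9) = -4109 J.
W_net = 6895 − 4109 = 2786 J.

W_net ≈ 2790 J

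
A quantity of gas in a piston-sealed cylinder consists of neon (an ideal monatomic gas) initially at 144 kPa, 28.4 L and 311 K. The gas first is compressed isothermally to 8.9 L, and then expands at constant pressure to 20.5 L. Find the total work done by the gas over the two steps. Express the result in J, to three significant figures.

Step 1 (isothermal): W = P₁V₁ ln(V₂/V₁) = (4090) ln(8.9/28.4) = -4745 J.
After step 1: P = 459.5 kPa, V = 8.9 L, T = 311 K.
Step 2 (isobaric): W = PΔV = (459.5 kPa)(20.5 − 8.9 L) = 5330 J.
W_total = -4745 + 5330 = 584.9 J.

W_total ≈ 585 J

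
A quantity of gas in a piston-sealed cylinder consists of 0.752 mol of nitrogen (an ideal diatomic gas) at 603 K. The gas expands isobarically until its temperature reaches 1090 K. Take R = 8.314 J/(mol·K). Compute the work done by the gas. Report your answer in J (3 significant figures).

Isobaric: W = P ΔV = nR ΔT.
W = (0.752)(8.314)(1090 − 603) = 3045 J.

W ≈ 3040 J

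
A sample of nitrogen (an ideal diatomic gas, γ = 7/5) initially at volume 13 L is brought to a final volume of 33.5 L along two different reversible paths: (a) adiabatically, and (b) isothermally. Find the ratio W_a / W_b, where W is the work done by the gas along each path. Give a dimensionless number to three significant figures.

W_a / W_b ≈ 0.832

Path (a) adiabatic: W = P₁V₁(1 − (V₁/V₂)^(γ−1))/(γ−1) → W_a/(P₁V₁) = 0.788.
Path (b) isothermal: W = P₁V₁ ln(V₂/V₁) → W_b/(P₁V₁) = 0.9466.
W_a / W_b = 0.788 / 0.9466 = 0.8325.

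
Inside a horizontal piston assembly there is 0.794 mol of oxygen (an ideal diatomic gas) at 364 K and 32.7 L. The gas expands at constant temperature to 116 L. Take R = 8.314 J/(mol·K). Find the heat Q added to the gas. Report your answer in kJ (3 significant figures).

Q ≈ 3.04 kJ

Isothermal ⇒ ΔU = 0, so Q = W = nRT ln(V₂/V₁).
Q = (0.794)(8.314)(364) ln(116/32.7) = 2403 × 1.266 = 3043 J.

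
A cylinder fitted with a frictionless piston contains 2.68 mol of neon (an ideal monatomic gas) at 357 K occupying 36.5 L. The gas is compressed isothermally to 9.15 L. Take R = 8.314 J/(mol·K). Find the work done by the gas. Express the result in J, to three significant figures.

Isothermal: W = nRT ln(V₂/V₁).
W = (2.68)(8.314)(357) × ln(9.15/36.5)
  = 7955 × -1.384
W_by_gas = -11006 J.

W ≈ -11000 J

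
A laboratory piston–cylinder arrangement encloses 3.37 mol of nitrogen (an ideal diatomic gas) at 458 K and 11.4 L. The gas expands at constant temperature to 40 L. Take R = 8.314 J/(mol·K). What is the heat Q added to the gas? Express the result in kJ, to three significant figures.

Isothermal ⇒ ΔU = 0, so Q = W = nRT ln(V₂/V₁).
Q = (3.37)(8.314)(458) ln(40/11.4) = 12832 × 1.255 = 16108 J.

Q ≈ 16.1 kJ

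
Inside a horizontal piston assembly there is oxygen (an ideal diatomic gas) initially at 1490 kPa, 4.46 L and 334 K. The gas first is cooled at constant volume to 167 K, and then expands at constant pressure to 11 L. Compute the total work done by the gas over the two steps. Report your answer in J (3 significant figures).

Step 1 (isochoric): W = 0 (constant volume).
After step 1: P = 745 kPa (V unchanged).
Step 2 (isobaric): W = PΔV = (745 kPa)(11 − 4.46 L) = 4872 J.
W_total = 0 + 4872 = 4872 J.

W_total ≈ 4870 J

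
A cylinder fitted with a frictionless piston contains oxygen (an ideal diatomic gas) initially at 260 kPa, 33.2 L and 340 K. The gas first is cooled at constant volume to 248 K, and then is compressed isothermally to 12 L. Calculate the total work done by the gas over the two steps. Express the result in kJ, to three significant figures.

W_total ≈ -6.41 kJ

Step 1 (isochoric): W = 0 (constant volume).
After step 1: P = 189.6 kPa (V unchanged).
Step 2 (isothermal): W = P₁V₁ ln(V₂/V₁) = (6296) ln(12/33.2) = -6407 J.
W_total = 0 − 6407 = -6407 J.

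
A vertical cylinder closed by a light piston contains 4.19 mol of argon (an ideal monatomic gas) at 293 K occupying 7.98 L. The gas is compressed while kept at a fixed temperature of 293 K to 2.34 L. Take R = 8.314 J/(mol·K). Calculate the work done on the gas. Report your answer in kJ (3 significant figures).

W ≈ 12.5 kJ

Isothermal: W = nRT ln(V₂/V₁).
W = (4.19)(8.314)(293) × ln(2.34/7.98)
  = 10207 × -1.227
W_by_gas = -12522 J; work on gas = −W_by = 12522 J.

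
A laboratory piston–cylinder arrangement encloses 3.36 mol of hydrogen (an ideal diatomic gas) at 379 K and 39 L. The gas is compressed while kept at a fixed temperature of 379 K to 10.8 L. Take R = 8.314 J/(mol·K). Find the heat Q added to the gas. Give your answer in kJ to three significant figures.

Q ≈ -13.6 kJ

Isothermal ⇒ ΔU = 0, so Q = W = nRT ln(V₂/V₁).
Q = (3.36)(8.314)(379) ln(10.8/39) = 10587 × -1.284 = -13594 J.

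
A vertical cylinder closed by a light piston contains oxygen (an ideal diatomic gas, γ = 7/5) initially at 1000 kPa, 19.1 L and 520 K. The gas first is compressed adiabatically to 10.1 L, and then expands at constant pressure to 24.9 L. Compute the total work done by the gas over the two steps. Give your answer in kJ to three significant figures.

W_total ≈ 22.3 kJ

Step 1 (adiabatic): W = (P₁V₁ − P₂V₂)/(γ−1) = (19100 − 24644)/0.4 = -13861 J.
After step 1: P = 2440 kPa, V = 10.1 L, T = 670.9 K.
Step 2 (isobaric): W = PΔV = (2440 kPa)(24.9 − 10.1 L) = 36113 J.
W_total = -13861 + 36113 = 22252 J.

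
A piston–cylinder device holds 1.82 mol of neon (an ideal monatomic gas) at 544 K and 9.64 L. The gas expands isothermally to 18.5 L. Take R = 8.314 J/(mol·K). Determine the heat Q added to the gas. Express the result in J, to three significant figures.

Isothermal ⇒ ΔU = 0, so Q = W = nRT ln(V₂/V₁).
Q = (1.82)(8.314)(544) ln(18.5/9.64) = 8232 × 0.6518 = 5366 J.

Q ≈ 5370 J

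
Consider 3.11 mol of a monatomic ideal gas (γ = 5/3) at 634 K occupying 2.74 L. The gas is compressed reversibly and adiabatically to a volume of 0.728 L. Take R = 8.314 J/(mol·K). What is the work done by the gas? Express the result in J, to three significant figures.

W ≈ -34900 J

Adiabatic: TV^(γ−1) = const with γ = 5/3.
T₂ = T₁ (V₁/V₂)^(γ−1) = 634 × (2.74/0.728)^0.667 = 634 × 2.42 = 1534 K.
W_by = nCᵥ(T₁ − T₂) = (3.11)(12.47)(634 − 1534) = -34908 J.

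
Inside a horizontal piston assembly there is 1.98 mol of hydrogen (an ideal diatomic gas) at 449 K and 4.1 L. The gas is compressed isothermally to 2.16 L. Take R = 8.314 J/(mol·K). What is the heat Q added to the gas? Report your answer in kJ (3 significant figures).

Isothermal ⇒ ΔU = 0, so Q = W = nRT ln(V₂/V₁).
Q = (1.98)(8.314)(449) ln(2.16/4.1) = 7391 × -0.6409 = -4737 J.

Q ≈ -4.74 kJ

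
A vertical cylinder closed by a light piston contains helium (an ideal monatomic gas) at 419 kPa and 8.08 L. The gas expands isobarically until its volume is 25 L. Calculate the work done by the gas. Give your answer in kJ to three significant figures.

Isobaric: W = P ΔV.
W = (419 kPa)(25 − 8.08 L) = (419)(16.92) = 7089 J.

W ≈ 7.09 kJ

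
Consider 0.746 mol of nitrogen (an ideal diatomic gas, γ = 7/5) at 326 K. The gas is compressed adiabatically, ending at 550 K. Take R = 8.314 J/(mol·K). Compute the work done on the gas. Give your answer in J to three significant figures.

W ≈ 3470 J

Adiabatic ⇒ Q = 0, so W_by = −ΔU = nCᵥ(T₁ − T₂).
Cᵥ = 5R/2 = 20.79 J/(mol·K).
W = (0.746)(20.79)(326 − 550) = -3473 J.
Work on gas = −W_by = 3473 J.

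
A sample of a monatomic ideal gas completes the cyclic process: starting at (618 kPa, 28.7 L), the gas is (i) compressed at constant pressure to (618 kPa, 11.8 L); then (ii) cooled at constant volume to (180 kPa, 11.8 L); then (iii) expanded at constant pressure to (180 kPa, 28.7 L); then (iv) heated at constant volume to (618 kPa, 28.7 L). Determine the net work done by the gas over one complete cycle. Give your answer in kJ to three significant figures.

W_net ≈ -7.40 kJ

Constant-volume legs do no work.
W(i) = (618)(11.8 − 28.7) = -10444 J; W(iii) = (180)(28.7 − 11.8) = 3042 J.
W_net = -10444 + 3042 = -7402 J (the counter-clockwise enclosed area).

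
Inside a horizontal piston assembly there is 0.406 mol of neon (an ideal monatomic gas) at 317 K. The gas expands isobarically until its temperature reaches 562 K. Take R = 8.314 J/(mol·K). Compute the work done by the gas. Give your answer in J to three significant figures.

Isobaric: W = P ΔV = nR ΔT.
W = (0.406)(8.314)(562 − 317) = 827 J.

W ≈ 827 J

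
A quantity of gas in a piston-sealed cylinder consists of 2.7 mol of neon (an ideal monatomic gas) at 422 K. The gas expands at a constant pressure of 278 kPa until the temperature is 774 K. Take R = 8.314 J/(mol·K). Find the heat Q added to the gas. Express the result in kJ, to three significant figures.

Isobaric: W = nRΔT = (2.7)(8.314)(352) = 7902 J.
ΔU = nCᵥΔT with Cᵥ = 3R/2: ΔU = (2.7)(12.47)(352) = 11852 J.
Q = ΔU + W = 11852 + 7902 = 19754 J.

Q ≈ 19.8 kJ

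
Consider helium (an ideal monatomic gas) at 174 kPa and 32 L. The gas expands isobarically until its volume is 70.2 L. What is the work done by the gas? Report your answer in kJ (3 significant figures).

W ≈ 6.65 kJ

Isobaric: W = P ΔV.
W = (174 kPa)(70.2 − 32 L) = (174)(38.2) = 6647 J.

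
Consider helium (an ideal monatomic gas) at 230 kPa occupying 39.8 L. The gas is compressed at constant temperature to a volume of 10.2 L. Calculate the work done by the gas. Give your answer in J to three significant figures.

Isothermal: W = nRT ln(V₂/V₁) = P₁V₁ ln(V₂/V₁).
P₁V₁ = (230 kPa)(39.8 L) = 9154 J.
W = 9154 × ln(10.2/39.8) = 9154 × -1.361
W_by_gas = -12463 J.

W ≈ -12500 J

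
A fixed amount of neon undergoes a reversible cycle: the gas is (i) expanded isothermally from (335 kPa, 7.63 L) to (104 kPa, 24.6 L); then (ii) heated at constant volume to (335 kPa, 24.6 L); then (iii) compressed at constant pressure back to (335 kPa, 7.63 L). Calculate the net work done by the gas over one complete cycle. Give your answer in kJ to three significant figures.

Leg (i): W = PᵢVᵢ ln(V_f/Vᵢ) = (2556) ln(24.6/7.63) = 2992 J.
Leg (ii): W = 0.
Leg (iii): W = PΔV = (335)(7.63 − 24.6) = -5685 J.
W_net = 2992 − 5685 = -2693 J.

W_net ≈ -2.69 kJ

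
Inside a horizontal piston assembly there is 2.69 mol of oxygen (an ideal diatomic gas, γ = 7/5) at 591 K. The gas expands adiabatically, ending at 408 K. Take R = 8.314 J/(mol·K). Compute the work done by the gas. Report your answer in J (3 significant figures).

W ≈ 10200 J

Adiabatic ⇒ Q = 0, so W_by = −ΔU = nCᵥ(T₁ − T₂).
Cᵥ = 5R/2 = 20.79 J/(mol·K).
W = (2.69)(20.79)(591 − 408) = 10232 J.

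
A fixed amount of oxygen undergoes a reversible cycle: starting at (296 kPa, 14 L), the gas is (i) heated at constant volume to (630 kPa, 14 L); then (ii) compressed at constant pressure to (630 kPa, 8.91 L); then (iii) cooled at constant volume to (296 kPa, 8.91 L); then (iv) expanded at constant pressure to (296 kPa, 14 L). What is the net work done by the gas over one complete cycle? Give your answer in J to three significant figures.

Constant-volume legs do no work.
W(ii) = (630)(8.91 − 14) = -3207 J; W(iv) = (296)(14 − 8.91) = 1507 J.
W_net = -3207 + 1507 = -1700 J (the counter-clockwise enclosed area).

W_net ≈ -1700 J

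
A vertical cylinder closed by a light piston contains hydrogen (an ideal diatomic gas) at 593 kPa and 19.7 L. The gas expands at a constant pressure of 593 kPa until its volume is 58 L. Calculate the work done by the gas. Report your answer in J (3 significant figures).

Isobaric: W = P ΔV.
W = (593 kPa)(58 − 19.7 L) = (593)(38.3) = 22712 J.

W ≈ 22700 J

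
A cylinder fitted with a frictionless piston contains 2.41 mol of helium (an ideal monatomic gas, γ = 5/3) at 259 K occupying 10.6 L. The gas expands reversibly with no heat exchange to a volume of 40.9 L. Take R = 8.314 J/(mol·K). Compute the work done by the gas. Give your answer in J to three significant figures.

Adiabatic: TV^(γ−1) = const with γ = 5/3.
T₂ = T₁ (V₁/V₂)^(γ−1) = 259 × (10.6/40.9)^0.667 = 259 × 0.4065 = 105.3 K.
W_by = nCᵥ(T₁ − T₂) = (2.41)(12.47)(259 − 105.3) = 4620 J.

W ≈ 4620 J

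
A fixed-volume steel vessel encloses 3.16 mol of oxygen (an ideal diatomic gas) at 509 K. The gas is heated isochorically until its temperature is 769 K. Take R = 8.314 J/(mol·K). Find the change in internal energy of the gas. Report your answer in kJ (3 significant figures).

Constant volume ⇒ W = 0, so Q = ΔU = nCᵥΔT with Cᵥ = 5R/2 = 20.79 J/(mol·K).
ΔU = (3.16)(20.79)(769 − 509) = 17077 J.

ΔU ≈ 17.1 kJ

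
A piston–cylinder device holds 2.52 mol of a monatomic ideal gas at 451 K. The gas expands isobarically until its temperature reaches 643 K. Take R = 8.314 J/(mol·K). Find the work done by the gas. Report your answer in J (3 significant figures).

Isobaric: W = P ΔV = nR ΔT.
W = (2.52)(8.314)(643 − 451) = 4023 J.

W ≈ 4020 J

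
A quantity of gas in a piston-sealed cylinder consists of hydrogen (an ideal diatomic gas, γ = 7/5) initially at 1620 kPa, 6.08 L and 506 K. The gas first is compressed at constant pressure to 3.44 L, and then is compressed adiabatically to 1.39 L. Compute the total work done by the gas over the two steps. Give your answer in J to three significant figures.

Step 1 (isobaric): W = PΔV = (1620 kPa)(3.44 − 6.08 L) = -4277 J.
After step 1: P = 1620 kPa, V = 3.44 L, T = 286.3 K.
Step 2 (adiabatic): W = (P₁V₁ − P₂V₂)/(γ−1) = (5573 − 8007)/0.4 = -6086 J.
W_total = -4277 − 6086 = -10363 J.

W_total ≈ -10400 J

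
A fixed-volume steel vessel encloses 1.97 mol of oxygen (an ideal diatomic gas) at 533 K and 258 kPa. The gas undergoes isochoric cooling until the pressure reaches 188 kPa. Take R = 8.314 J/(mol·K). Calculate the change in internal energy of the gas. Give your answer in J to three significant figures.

ΔU ≈ -5920 J

Constant volume ⇒ W = 0, so Q = ΔU = nCᵥΔT with Cᵥ = 5R/2 = 20.79 J/(mol·K).
At constant V, T₂/T₁ = P₂/P₁ ⇒ ΔT = T₁(P₂/P₁ − 1) = 533·(188/258 − 1) = -144.6 K.
ΔU = (1.97)(20.79)(-144.6) = -5921 J.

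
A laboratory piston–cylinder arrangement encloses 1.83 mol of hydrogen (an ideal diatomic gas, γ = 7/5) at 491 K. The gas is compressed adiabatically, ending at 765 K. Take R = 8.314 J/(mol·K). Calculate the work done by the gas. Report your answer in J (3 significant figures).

Adiabatic ⇒ Q = 0, so W_by = −ΔU = nCᵥ(T₁ − T₂).
Cᵥ = 5R/2 = 20.79 J/(mol·K).
W = (1.83)(20.79)(491 − 765) = -10422 J.

W ≈ -10400 J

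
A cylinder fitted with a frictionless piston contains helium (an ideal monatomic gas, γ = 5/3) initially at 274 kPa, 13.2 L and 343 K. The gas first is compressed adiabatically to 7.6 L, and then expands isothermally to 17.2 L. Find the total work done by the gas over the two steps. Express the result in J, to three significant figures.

W_total ≈ 1850 J

Step 1 (adiabatic): W = (P₁V₁ − P₂V₂)/(γ−1) = (3617 − 5226)/0.667 = -2414 J.
After step 1: P = 687.6 kPa, V = 7.6 L, T = 495.6 K.
Step 2 (isothermal): W = P₁V₁ ln(V₂/V₁) = (5226) ln(17.2/7.6) = 4268 J.
W_total = -2414 + 4268 = 1855 J.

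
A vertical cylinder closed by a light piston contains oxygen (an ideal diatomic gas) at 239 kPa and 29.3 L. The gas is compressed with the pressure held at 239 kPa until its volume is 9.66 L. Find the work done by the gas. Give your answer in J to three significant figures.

Isobaric: W = P ΔV.
W = (239 kPa)(9.66 − 29.3 L) = (239)(-19.64) = -4694 J.

W ≈ -4690 J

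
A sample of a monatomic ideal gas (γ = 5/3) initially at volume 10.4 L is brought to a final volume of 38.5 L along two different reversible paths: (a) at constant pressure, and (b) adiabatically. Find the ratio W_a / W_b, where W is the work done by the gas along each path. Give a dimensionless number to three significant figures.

W_a / W_b ≈ 3.09

Path (a) isobaric: W = P₁(V₂ − V₁) → W_a/(P₁V₁) = 2.702.
Path (b) adiabatic: W = P₁V₁(1 − (V₁/V₂)^(γ−1))/(γ−1) → W_b/(P₁V₁) = 0.8732.
W_a / W_b = 2.702 / 0.8732 = 3.094.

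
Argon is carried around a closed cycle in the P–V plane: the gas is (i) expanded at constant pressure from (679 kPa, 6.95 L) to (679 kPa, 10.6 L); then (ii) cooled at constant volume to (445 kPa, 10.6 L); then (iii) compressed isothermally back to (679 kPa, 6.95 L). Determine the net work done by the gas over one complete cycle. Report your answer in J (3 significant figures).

W_net ≈ 487 J

Leg (i): W = PΔV = (679)(10.6 − 6.95) = 2478 J.
Leg (ii): W = 0.
Leg (iii): W = PᵢVᵢ ln(V_f/Vᵢ) = (4717) ln(6.95/10.6) = -1991 J.
W_net = 2478 − 1991 = 487.2 J.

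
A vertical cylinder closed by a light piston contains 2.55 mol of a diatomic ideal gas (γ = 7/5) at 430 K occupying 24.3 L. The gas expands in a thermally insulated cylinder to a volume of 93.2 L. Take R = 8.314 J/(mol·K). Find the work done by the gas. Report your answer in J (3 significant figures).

Adiabatic: TV^(γ−1) = const with γ = 7/5.
T₂ = T₁ (V₁/V₂)^(γ−1) = 430 × (24.3/93.2)^0.4 = 430 × 0.5841 = 251.2 K.
W_by = nCᵥ(T₁ − T₂) = (2.55)(20.79)(430 − 251.2) = 9479 J.

W ≈ 9480 J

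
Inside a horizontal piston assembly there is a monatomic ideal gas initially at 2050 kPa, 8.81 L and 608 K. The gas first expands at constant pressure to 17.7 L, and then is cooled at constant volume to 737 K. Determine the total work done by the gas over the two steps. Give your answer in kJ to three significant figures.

W_total ≈ 18.2 kJ

Step 1 (isobaric): W = PΔV = (2050 kPa)(17.7 − 8.81 L) = 18224 J.
Step 2 (isochoric): W = 0 (constant volume).
W_total = 18224 + 0 = 18224 J.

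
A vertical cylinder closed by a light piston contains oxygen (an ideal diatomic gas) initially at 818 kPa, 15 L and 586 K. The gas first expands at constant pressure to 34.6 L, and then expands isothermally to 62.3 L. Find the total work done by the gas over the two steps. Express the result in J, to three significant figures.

Step 1 (isobaric): W = PΔV = (818 kPa)(34.6 − 15 L) = 16033 J.
After step 1: P = 818 kPa, V = 34.6 L, T = 1352 K.
Step 2 (isothermal): W = P₁V₁ ln(V₂/V₁) = (28303) ln(62.3/34.6) = 16645 J.
W_total = 16033 + 16645 = 32678 J.

W_total ≈ 32700 J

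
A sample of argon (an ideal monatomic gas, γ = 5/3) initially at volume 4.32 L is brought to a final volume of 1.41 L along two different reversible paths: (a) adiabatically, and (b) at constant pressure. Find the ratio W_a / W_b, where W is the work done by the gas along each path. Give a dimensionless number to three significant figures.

W_a / W_b ≈ 2.47

Path (a) adiabatic: W = P₁V₁(1 − (V₁/V₂)^(γ−1))/(γ−1) → W_a/(P₁V₁) = -1.664.
Path (b) isobaric: W = P₁(V₂ − V₁) → W_b/(P₁V₁) = -0.6736.
W_a / W_b = -1.664 / -0.6736 = 2.471.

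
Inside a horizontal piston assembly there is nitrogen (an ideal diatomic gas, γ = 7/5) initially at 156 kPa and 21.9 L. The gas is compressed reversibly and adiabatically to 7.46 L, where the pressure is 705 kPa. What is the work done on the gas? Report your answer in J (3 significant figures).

W ≈ 4610 J

Adiabatic: W = (P₁V₁ − P₂V₂)/(γ − 1) with γ = 7/5.
P₁V₁ = 3416 J, P₂V₂ = 5259 J.
W = (3416 − 5259) / 0.4 = -4607 J.
Work on gas = −W_by = 4607 J.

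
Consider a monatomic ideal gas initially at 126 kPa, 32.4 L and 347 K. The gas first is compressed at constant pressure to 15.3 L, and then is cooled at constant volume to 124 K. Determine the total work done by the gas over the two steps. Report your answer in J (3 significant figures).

W_total ≈ -2150 J

Step 1 (isobaric): W = PΔV = (126 kPa)(15.3 − 32.4 L) = -2155 J.
Step 2 (isochoric): W = 0 (constant volume).
W_total = -2155 + 0 = -2155 J.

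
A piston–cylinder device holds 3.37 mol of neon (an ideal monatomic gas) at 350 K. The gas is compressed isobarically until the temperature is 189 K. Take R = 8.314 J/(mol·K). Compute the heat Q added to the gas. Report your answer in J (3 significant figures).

Q ≈ -11300 J

Isobaric: W = nRΔT = (3.37)(8.314)(-161) = -4511 J.
ΔU = nCᵥΔT with Cᵥ = 3R/2: ΔU = (3.37)(12.47)(-161) = -6766 J.
Q = ΔU + W = -6766 − 4511 = -11277 J.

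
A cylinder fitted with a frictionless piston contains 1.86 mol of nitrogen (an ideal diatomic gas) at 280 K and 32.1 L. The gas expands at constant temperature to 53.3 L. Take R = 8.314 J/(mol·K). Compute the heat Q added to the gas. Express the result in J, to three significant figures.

Q ≈ 2200 J

Isothermal ⇒ ΔU = 0, so Q = W = nRT ln(V₂/V₁).
Q = (1.86)(8.314)(280) ln(53.3/32.1) = 4330 × 0.5071 = 2196 J.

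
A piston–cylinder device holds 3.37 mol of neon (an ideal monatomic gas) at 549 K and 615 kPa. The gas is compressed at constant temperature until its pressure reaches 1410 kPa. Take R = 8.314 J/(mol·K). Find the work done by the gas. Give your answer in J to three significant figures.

W ≈ -12800 J

Isothermal process: W = nRT ln(V₂/V₁) = nRT ln(P₁/P₂).
W = (3.37)(8.314)(549) × ln(615/1410)
  = 15382 × ln(0.4362) = 15382 × -0.8297
W_by_gas = -12763 J.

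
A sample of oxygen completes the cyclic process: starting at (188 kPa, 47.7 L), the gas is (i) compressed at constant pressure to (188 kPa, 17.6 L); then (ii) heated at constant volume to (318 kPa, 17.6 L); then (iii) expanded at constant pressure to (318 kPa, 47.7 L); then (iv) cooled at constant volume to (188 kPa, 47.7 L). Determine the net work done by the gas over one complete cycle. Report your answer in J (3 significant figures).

W_net ≈ 3910 J

Constant-volume legs do no work.
W(i) = (188)(17.6 − 47.7) = -5659 J; W(iii) = (318)(47.7 − 17.6) = 9572 J.
W_net = -5659 + 9572 = 3913 J (the clockwise enclosed area).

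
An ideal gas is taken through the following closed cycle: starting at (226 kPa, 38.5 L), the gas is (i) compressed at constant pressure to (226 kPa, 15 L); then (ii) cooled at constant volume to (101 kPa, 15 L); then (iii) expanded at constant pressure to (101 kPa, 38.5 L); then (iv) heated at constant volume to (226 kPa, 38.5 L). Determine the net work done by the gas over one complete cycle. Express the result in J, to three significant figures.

W_net ≈ -2940 J

Constant-volume legs do no work.
W(i) = (226)(15 − 38.5) = -5311 J; W(iii) = (101)(38.5 − 15) = 2374 J.
W_net = -5311 + 2374 = -2938 J (the counter-clockwise enclosed area).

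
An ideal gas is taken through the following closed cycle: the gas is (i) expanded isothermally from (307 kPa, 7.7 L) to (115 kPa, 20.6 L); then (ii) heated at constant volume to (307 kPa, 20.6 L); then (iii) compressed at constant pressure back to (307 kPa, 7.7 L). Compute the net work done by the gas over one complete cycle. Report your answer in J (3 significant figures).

W_net ≈ -1630 J

Leg (i): W = PᵢVᵢ ln(V_f/Vᵢ) = (2364) ln(20.6/7.7) = 2326 J.
Leg (ii): W = 0.
Leg (iii): W = PΔV = (307)(7.7 − 20.6) = -3960 J.
W_net = 2326 − 3960 = -1634 J.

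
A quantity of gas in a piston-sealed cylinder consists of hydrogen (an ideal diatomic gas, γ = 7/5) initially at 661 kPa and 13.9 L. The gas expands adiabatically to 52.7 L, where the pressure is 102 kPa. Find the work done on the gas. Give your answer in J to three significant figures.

Adiabatic: W = (P₁V₁ − P₂V₂)/(γ − 1) with γ = 7/5.
P₁V₁ = 9188 J, P₂V₂ = 5375 J.
W = (9188 − 5375) / 0.4 = 9531 J.
Work on gas = −W_by = -9531 J.

W ≈ -9530 J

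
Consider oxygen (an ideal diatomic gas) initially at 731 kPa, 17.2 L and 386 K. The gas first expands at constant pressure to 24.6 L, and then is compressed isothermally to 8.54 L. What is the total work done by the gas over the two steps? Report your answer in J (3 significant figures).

Step 1 (isobaric): W = PΔV = (731 kPa)(24.6 − 17.2 L) = 5409 J.
After step 1: P = 731 kPa, V = 24.6 L, T = 552.1 K.
Step 2 (isothermal): W = P₁V₁ ln(V₂/V₁) = (17983) ln(8.54/24.6) = -19025 J.
W_total = 5409 − 19025 = -13616 J.

W_total ≈ -13600 J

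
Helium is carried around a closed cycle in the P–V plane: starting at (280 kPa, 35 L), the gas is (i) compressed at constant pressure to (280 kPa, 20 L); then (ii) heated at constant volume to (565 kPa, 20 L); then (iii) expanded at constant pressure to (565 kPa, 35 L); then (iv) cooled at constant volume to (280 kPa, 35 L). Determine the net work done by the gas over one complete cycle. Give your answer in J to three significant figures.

Constant-volume legs do no work.
W(i) = (280)(20 − 35) = -4200 J; W(iii) = (565)(35 − 20) = 8475 J.
W_net = -4200 + 8475 = 4275 J (the clockwise enclosed area).

W_net ≈ 4280 J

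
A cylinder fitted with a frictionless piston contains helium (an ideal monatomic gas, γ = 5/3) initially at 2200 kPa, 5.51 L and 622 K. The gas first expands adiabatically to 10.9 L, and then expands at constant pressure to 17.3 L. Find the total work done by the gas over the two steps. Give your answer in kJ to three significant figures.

Step 1 (adiabatic): W = (P₁V₁ − P₂V₂)/(γ−1) = (12122 − 7692)/0.667 = 6645 J.
After step 1: P = 705.7 kPa, V = 10.9 L, T = 394.7 K.
Step 2 (isobaric): W = PΔV = (705.7 kPa)(17.3 − 10.9 L) = 4517 J.
W_total = 6645 + 4517 = 11161 J.

W_total ≈ 11.2 kJ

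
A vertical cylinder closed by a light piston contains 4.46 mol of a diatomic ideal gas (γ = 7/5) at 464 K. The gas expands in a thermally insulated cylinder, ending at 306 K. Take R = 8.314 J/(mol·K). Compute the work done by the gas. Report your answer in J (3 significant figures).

W ≈ 14600 J

Adiabatic ⇒ Q = 0, so W_by = −ΔU = nCᵥ(T₁ − T₂).
Cᵥ = 5R/2 = 20.79 J/(mol·K).
W = (4.46)(20.79)(464 − 306) = 14647 J.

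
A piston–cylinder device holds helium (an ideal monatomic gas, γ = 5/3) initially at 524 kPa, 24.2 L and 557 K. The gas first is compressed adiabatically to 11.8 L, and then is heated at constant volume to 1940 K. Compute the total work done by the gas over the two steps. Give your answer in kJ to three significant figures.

Step 1 (adiabatic): W = (P₁V₁ − P₂V₂)/(γ−1) = (12681 − 20469)/0.667 = -11683 J.
Step 2 (isochoric): W = 0 (constant volume).
W_total = -11683 + 0 = -11683 J.

W_total ≈ -11.7 kJ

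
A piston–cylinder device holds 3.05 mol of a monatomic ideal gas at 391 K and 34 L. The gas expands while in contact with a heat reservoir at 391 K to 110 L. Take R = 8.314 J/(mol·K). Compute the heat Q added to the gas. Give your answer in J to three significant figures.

Isothermal ⇒ ΔU = 0, so Q = W = nRT ln(V₂/V₁).
Q = (3.05)(8.314)(391) ln(110/34) = 9915 × 1.174 = 11641 J.

Q ≈ 11600 J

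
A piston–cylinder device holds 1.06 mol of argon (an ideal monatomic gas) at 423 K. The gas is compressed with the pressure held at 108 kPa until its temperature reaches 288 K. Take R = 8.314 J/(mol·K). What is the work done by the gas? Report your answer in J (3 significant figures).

Isobaric: W = P ΔV = nR ΔT.
W = (1.06)(8.314)(288 − 423) = -1190 J.

W ≈ -1190 J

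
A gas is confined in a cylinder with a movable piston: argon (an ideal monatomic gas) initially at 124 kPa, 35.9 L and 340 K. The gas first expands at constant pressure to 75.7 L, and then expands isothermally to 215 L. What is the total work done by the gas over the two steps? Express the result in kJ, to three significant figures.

Step 1 (isobaric): W = PΔV = (124 kPa)(75.7 − 35.9 L) = 4935 J.
After step 1: P = 124 kPa, V = 75.7 L, T = 716.9 K.
Step 2 (isothermal): W = P₁V₁ ln(V₂/V₁) = (9387) ln(215/75.7) = 9799 J.
W_total = 4935 + 9799 = 14734 J.

W_total ≈ 14.7 kJ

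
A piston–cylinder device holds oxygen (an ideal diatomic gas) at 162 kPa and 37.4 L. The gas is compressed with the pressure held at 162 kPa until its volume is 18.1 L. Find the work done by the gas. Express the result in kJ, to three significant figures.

Isobaric: W = P ΔV.
W = (162 kPa)(18.1 − 37.4 L) = (162)(-19.3) = -3127 J.

W ≈ -3.13 kJ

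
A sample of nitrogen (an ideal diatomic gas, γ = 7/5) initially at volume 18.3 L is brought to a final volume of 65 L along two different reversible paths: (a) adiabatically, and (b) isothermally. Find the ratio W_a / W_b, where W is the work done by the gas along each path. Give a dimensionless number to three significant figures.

Path (a) adiabatic: W = P₁V₁(1 − (V₁/V₂)^(γ−1))/(γ−1) → W_a/(P₁V₁) = 0.9942.
Path (b) isothermal: W = P₁V₁ ln(V₂/V₁) → W_b/(P₁V₁) = 1.267.
W_a / W_b = 0.9942 / 1.267 = 0.7844.

W_a / W_b ≈ 0.784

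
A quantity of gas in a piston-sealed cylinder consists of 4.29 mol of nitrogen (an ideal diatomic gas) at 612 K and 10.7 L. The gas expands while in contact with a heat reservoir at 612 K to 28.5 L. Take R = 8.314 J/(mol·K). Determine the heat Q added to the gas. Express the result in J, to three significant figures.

Q ≈ 21400 J

Isothermal ⇒ ΔU = 0, so Q = W = nRT ln(V₂/V₁).
Q = (4.29)(8.314)(612) ln(28.5/10.7) = 21828 × 0.9797 = 21384 J.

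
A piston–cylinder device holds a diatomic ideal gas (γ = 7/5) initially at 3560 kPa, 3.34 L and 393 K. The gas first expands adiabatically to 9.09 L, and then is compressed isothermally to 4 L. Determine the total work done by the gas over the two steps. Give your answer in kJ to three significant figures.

Step 1 (adiabatic): W = (P₁V₁ − P₂V₂)/(γ−1) = (11890 − 7967)/0.4 = 9810 J.
After step 1: P = 876.4 kPa, V = 9.09 L, T = 263.3 K.
Step 2 (isothermal): W = P₁V₁ ln(V₂/V₁) = (7967) ln(4/9.09) = -6540 J.
W_total = 9810 − 6540 = 3270 J.

W_total ≈ 3.27 kJ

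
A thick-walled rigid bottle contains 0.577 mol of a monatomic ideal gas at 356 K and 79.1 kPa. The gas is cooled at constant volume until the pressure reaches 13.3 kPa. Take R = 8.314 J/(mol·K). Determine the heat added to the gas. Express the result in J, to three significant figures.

Q ≈ -2130 J

Constant volume ⇒ W = 0, so Q = ΔU = nCᵥΔT with Cᵥ = 3R/2 = 12.47 J/(mol·K).
At constant V, T₂/T₁ = P₂/P₁ ⇒ ΔT = T₁(P₂/P₁ − 1) = 356·(13.3/79.1 − 1) = -296.1 K.
ΔU = (0.577)(12.47)(-296.1) = -2131 J.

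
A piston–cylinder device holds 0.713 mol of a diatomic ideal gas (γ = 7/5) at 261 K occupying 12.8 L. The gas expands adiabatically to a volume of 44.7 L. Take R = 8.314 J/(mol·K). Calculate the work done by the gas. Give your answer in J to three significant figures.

W ≈ 1520 J

Adiabatic: TV^(γ−1) = const with γ = 7/5.
T₂ = T₁ (V₁/V₂)^(γ−1) = 261 × (12.8/44.7)^0.4 = 261 × 0.6064 = 158.3 K.
W_by = nCᵥ(T₁ − T₂) = (0.713)(20.79)(261 − 158.3) = 1522 J.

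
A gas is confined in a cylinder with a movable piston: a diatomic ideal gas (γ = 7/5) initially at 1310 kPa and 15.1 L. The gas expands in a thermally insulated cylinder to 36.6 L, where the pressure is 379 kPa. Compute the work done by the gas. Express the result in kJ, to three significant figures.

Adiabatic: W = (P₁V₁ − P₂V₂)/(γ − 1) with γ = 7/5.
P₁V₁ = 19781 J, P₂V₂ = 13871 J.
W = (19781 − 13871) / 0.4 = 14774 J.

W ≈ 14.8 kJ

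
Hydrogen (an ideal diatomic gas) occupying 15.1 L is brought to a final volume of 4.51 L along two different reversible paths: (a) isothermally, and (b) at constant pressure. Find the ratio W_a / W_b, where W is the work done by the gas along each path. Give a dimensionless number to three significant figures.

W_a / W_b ≈ 1.72

Path (a) isothermal: W = P₁V₁ ln(V₂/V₁) → W_a/(P₁V₁) = -1.208.
Path (b) isobaric: W = P₁(V₂ − V₁) → W_b/(P₁V₁) = -0.7013.
W_a / W_b = -1.208 / -0.7013 = 1.723.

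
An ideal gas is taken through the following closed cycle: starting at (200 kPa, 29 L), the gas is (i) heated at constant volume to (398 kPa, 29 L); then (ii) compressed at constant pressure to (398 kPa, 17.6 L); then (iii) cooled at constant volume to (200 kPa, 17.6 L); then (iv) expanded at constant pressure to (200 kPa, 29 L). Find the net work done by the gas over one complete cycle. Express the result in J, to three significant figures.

W_net ≈ -2260 J

Constant-volume legs do no work.
W(ii) = (398)(17.6 − 29) = -4537 J; W(iv) = (200)(29 − 17.6) = 2280 J.
W_net = -4537 + 2280 = -2257 J (the counter-clockwise enclosed area).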